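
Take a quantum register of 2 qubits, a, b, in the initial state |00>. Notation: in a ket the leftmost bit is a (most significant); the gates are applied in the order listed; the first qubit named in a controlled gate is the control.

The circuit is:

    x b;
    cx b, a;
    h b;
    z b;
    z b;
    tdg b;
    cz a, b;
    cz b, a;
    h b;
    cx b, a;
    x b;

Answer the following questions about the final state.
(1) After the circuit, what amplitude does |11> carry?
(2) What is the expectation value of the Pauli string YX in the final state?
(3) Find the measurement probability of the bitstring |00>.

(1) The amplitude on |11> is 1/2 + exp(3*I*pi/4)/2.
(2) In the final state, YX has expectation sqrt(2)/2.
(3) The probability of measuring |00> is sqrt(2)/4 + 1/2.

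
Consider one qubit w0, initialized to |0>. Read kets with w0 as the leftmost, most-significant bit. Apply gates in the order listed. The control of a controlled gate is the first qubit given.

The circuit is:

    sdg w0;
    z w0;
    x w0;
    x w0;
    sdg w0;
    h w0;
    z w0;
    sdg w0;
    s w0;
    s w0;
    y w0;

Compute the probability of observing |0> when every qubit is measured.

Outcome |0> occurs with probability 1/2.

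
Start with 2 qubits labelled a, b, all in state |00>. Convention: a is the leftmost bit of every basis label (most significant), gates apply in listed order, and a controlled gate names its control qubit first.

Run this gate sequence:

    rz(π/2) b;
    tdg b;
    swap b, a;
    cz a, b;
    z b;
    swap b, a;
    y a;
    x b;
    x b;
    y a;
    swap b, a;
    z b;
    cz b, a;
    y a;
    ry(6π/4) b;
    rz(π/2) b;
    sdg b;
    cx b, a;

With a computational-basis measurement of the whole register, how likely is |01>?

Outcome |01> occurs with probability 1/2. Key observation: the block from step 5 through step 12 cancels to the identity and can be dropped.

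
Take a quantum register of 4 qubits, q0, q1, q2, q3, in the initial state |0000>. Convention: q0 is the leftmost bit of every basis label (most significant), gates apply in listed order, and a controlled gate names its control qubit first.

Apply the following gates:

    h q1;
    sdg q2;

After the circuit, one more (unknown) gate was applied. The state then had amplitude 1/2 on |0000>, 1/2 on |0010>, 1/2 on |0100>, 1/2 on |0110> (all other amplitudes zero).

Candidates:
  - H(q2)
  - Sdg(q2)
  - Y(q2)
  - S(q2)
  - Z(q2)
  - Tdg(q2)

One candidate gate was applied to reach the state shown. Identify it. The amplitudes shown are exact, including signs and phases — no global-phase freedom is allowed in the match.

The unique candidate consistent with the amplitudes is H(q2).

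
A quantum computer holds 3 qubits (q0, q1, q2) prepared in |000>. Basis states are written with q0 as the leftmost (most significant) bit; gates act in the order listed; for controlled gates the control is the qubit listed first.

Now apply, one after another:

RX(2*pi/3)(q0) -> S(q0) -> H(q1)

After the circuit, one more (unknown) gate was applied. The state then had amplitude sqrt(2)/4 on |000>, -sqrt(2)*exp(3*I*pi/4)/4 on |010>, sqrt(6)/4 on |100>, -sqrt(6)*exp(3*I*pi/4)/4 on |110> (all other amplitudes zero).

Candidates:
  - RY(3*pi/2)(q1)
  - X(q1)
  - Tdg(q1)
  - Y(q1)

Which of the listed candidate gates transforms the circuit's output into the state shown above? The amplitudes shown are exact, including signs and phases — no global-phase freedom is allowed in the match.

It was Tdg(q1) that produced the state shown.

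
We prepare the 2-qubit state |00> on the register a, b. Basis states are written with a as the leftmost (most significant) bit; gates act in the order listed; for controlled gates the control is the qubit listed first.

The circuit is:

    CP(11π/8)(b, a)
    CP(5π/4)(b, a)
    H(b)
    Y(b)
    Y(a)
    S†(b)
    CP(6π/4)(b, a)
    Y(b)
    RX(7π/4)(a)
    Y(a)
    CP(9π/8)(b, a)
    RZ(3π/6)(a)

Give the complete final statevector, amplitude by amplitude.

The final amplitudes are -sqrt(2*sqrt(2) + 4)*exp(3*I*pi/4)/4 on |00>, sqrt(2*sqrt(2) + 4)*exp(3*I*pi/4)/4 on |01>, -sqrt(4 - 2*sqrt(2))*exp(3*I*pi/4)/4 on |10>, -sqrt(4 - 2*sqrt(2))*exp(7*I*pi/8)/4 on |11>.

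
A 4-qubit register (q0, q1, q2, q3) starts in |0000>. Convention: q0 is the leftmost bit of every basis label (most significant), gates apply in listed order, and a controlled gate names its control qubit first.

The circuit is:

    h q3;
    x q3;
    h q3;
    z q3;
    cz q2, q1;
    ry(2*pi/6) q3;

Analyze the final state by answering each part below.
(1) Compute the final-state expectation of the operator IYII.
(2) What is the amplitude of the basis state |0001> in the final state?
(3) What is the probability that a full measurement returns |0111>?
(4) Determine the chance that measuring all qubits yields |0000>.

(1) The expectation value of IYII is 0. Key observation: the block from step 1 through step 4 cancels to the identity and can be dropped.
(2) The amplitude on |0001> is 1/2.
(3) Outcome |0111> occurs with probability 0.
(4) A full measurement returns |0000> with probability 3/4.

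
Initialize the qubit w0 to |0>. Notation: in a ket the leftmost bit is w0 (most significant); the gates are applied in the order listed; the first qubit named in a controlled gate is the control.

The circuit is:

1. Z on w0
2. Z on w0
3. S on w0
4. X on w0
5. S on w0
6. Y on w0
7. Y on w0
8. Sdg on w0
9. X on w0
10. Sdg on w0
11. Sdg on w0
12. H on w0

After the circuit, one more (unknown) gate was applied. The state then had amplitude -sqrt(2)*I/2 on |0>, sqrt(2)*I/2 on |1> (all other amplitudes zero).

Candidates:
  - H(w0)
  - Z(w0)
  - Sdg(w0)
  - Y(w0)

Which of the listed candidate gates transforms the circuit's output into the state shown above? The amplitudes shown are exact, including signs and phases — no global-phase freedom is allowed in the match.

The applied gate was Y(w0). Key observation: steps 3-10 multiply out to the identity, so the circuit reduces to the remaining gates.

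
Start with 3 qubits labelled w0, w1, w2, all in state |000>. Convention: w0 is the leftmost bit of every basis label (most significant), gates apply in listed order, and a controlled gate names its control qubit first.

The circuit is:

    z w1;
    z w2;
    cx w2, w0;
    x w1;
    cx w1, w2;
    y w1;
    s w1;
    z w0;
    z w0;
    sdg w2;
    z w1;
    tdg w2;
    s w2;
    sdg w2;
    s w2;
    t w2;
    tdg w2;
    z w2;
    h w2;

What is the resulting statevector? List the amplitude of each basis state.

The final amplitudes are sqrt(2)*exp(I*pi/4)/2 on |000>, -sqrt(2)*exp(I*pi/4)/2 on |001>, and 0 on every other basis state. Key observation: steps 13-14 multiply out to the identity, so the circuit reduces to the remaining gates.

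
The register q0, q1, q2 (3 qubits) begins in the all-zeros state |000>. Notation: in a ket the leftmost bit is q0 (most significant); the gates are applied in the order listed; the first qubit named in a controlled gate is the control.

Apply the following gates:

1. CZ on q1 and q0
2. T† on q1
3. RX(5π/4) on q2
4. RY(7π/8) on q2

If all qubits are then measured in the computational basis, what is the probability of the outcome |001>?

Outcome |001> occurs with probability 1/2 - sqrt(2*sqrt(2) + 4)/8.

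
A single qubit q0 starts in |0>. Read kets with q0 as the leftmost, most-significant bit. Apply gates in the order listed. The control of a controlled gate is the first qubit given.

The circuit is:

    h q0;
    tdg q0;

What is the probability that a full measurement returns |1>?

The probability of measuring |1> is 1/2.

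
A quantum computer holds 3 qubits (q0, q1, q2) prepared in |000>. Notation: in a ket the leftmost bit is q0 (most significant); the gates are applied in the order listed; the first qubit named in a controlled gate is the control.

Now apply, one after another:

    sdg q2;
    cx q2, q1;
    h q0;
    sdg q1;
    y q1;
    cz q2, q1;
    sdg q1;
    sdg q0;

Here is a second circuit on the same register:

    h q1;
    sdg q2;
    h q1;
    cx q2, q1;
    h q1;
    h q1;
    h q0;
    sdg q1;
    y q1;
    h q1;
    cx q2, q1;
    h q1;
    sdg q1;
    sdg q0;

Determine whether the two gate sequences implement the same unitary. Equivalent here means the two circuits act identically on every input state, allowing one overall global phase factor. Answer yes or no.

Yes: on every input state the two circuits agree up to one overall phase factor.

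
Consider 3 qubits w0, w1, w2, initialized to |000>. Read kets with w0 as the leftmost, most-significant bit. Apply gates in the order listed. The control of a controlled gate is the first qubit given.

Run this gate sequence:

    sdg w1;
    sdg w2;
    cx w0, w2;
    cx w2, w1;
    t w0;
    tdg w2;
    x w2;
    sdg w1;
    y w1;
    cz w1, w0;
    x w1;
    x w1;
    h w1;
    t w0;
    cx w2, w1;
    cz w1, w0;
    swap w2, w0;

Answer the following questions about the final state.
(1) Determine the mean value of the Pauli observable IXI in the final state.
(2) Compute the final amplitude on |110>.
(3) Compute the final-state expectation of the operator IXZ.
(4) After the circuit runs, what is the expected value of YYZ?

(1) The observable IXI averages to -1.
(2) |110> carries amplitude sqrt(2)*I/2 in the final state.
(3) The observable IXZ averages to -1.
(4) The observable YYZ averages to 0.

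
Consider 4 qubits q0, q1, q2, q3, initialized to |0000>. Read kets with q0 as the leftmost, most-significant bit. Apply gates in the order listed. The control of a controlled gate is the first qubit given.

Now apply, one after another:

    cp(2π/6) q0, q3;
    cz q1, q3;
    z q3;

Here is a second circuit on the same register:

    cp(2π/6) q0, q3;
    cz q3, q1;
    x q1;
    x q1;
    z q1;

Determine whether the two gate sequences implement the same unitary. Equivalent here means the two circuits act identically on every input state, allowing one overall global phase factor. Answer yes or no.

No, they are not equivalent — no single phase factor reconciles the two unitaries.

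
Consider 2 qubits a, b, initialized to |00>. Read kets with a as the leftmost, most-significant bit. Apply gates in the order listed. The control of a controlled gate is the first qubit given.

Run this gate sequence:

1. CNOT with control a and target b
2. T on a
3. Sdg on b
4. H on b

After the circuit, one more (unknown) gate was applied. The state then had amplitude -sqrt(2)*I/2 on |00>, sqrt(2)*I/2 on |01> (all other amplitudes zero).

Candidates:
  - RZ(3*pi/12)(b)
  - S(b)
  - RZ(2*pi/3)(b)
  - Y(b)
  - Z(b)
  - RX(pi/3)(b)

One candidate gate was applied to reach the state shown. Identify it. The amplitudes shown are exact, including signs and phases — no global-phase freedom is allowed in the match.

It was Y(b) that produced the state shown.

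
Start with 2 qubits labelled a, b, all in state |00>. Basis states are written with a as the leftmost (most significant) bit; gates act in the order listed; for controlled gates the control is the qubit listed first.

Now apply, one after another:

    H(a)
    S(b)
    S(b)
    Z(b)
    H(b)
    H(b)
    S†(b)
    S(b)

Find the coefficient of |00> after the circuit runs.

The amplitude on |00> is sqrt(2)/2.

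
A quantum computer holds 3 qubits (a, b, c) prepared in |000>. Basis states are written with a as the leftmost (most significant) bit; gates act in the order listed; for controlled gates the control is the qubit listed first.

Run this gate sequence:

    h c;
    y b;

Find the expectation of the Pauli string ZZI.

In the final state, ZZI has expectation -1.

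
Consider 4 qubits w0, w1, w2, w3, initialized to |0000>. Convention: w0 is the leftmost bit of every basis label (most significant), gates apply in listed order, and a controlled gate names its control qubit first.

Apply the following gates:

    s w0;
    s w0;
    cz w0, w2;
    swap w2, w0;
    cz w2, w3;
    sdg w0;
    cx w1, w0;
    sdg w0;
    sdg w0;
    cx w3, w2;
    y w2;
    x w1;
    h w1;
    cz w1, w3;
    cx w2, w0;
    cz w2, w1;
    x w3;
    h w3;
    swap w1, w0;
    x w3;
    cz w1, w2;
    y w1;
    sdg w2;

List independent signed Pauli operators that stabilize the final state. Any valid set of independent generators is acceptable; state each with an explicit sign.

The stabilizer group can be generated by +XIII, -IIIX, +IZII, -IIZI, among other valid generating sets.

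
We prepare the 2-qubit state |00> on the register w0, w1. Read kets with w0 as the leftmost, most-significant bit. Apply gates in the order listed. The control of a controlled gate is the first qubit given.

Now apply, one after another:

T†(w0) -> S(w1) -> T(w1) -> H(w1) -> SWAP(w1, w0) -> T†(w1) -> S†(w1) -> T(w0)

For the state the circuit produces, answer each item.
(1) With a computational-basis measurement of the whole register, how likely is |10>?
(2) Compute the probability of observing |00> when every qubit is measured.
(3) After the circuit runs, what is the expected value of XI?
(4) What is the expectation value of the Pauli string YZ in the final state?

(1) The probability of measuring |10> is 1/2.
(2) The probability of measuring |00> is 1/2.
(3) The observable XI averages to sqrt(2)/2.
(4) In the final state, YZ has expectation sqrt(2)/2.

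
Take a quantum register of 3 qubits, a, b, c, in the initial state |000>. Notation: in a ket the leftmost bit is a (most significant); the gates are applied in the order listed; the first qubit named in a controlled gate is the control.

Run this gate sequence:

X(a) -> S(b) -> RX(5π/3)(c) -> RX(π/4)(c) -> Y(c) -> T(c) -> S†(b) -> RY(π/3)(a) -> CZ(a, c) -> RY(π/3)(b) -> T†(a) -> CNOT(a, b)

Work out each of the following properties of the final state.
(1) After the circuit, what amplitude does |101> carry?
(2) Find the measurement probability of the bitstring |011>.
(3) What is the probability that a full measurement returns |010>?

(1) The amplitude on |101> is I*sqrt(6 - 3*sqrt(2))/16 + 3*I*sqrt(sqrt(2) + 2)/16.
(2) Outcome |011> occurs with probability sqrt(2)/128 + sqrt(6)/128 + 1/32.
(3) Outcome |010> occurs with probability -sqrt(6)/128 - sqrt(2)/128 + 1/32.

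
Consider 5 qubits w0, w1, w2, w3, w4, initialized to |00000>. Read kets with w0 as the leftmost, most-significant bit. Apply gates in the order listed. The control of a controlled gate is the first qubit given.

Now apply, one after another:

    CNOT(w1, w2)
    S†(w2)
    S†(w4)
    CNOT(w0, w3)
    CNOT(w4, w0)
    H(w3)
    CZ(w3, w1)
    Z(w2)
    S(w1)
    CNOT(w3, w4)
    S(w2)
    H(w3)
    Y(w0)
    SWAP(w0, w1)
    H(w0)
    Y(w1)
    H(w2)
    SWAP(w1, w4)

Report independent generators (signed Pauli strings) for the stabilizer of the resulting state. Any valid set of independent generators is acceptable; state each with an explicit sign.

The final state is stabilized by the group generated by +XIIII, +IXIZI, +IIXII, +IZIXI, +IIIIZ; other independent generating sets are equally valid.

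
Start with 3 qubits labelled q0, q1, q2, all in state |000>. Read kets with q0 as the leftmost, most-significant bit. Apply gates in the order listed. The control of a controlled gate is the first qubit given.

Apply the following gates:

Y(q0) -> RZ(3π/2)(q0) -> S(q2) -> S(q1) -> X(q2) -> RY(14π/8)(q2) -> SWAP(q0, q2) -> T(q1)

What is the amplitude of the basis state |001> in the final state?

The amplitude on |001> is sqrt(2 - sqrt(2))*exp(I*pi/4)/2.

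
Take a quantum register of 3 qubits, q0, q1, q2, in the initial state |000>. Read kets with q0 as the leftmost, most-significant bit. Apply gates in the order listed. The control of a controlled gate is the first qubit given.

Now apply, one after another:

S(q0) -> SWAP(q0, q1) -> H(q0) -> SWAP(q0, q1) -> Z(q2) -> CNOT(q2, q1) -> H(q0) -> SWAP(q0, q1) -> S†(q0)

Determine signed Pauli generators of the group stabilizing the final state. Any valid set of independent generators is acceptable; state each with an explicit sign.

The final state is stabilized by the group generated by -YII, +IXI, +IIZ; other independent generating sets are equally valid.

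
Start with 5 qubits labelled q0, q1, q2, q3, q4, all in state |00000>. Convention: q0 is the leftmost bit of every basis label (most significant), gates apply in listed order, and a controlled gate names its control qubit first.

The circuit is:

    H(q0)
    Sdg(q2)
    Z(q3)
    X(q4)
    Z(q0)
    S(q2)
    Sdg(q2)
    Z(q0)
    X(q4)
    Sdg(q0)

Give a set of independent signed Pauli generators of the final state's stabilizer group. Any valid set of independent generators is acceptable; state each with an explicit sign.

The stabilizer group can be generated by -YIIII, +IZIII, +IIZII, +IIIZI, +IIIIZ, among other valid generating sets. Key observation: gates 4-9 undo each other exactly, leaving only the rest of the circuit to track.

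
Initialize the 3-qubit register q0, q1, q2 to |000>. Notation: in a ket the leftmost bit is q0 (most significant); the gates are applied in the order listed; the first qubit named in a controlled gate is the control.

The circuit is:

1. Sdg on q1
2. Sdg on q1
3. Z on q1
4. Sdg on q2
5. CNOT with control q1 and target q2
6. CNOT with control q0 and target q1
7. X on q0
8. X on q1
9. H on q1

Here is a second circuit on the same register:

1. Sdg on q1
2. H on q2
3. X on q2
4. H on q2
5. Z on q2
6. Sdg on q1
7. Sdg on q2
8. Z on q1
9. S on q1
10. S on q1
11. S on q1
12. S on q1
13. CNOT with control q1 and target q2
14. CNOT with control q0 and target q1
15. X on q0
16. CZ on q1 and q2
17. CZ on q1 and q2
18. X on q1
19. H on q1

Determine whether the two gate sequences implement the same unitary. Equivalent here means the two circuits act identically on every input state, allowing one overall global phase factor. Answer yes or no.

Yes, they are equivalent — the unitaries differ by at most a global phase.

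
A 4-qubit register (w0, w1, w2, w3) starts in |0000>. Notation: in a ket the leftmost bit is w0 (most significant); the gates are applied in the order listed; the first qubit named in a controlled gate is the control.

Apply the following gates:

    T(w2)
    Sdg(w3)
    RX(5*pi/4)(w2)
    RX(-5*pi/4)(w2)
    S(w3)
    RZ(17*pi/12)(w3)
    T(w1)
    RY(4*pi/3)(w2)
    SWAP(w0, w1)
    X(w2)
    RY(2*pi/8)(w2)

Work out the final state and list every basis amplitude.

After the circuit, the state carries amplitude sqrt(3)*sqrt(sqrt(2)/4 + 1/2)*exp(-17*I*pi/24)/2 + sqrt(1/2 - sqrt(2)/4)*exp(-17*I*pi/24)/2 on |0000>, sqrt(3)*sqrt(1/2 - sqrt(2)/4)*exp(-17*I*pi/24)/2 - sqrt(sqrt(2)/4 + 1/2)*exp(-17*I*pi/24)/2 on |0010>, and 0 on every other basis state.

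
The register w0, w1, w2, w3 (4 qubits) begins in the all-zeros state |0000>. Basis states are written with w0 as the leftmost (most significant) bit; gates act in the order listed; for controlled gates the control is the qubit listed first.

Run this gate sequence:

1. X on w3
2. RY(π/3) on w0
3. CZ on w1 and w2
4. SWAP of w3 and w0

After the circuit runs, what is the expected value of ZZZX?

The expectation value of ZZZX is -sqrt(3)/2.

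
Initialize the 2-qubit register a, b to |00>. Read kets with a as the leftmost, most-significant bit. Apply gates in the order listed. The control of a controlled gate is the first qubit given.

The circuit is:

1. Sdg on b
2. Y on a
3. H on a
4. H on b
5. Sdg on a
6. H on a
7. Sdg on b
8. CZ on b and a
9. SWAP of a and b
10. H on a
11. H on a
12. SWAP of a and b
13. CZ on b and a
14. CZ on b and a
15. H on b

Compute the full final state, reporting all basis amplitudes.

The resulting statevector has amplitude I/2 on |00>, -1/2 on |01>, I/2 on |10>, 1/2 on |11>. Key observation: steps 8-13 multiply out to the identity, so the circuit reduces to the remaining gates.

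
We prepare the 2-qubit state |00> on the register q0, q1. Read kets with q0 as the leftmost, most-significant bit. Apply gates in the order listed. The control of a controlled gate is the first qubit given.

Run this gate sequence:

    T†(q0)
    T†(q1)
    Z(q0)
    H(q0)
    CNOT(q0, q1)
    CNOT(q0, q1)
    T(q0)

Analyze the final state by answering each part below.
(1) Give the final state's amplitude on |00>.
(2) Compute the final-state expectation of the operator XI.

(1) |00> carries amplitude sqrt(2)/2 in the final state.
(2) In the final state, XI has expectation sqrt(2)/2.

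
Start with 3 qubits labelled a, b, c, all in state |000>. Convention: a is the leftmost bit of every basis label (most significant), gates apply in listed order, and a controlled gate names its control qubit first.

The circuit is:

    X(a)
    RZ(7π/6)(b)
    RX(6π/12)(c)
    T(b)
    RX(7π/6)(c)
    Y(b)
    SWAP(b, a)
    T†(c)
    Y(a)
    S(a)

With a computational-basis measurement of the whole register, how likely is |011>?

A full measurement returns |011> with probability 1/4.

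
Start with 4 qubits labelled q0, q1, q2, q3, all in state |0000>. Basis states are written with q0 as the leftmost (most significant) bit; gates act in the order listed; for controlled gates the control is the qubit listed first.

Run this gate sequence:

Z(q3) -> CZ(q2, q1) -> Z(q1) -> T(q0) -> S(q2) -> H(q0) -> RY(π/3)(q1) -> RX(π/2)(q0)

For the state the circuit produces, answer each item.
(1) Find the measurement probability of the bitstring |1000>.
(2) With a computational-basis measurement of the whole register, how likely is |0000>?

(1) The probability of measuring |1000> is 3/8.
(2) Outcome |0000> occurs with probability 3/8.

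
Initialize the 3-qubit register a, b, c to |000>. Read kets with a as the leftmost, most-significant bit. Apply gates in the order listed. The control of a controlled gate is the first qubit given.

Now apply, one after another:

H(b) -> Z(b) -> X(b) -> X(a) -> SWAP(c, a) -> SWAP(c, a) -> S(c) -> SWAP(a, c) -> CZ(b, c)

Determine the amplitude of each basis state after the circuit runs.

The final amplitudes are -sqrt(2)/2 on |001>, -sqrt(2)/2 on |011>, and 0 on every other basis state.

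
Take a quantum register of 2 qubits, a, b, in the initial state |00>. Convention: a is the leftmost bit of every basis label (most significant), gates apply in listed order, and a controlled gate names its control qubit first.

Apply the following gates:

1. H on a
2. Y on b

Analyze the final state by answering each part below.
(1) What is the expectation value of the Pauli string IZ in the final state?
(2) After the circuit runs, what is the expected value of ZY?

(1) In the final state, IZ has expectation -1.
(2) The observable ZY averages to 0.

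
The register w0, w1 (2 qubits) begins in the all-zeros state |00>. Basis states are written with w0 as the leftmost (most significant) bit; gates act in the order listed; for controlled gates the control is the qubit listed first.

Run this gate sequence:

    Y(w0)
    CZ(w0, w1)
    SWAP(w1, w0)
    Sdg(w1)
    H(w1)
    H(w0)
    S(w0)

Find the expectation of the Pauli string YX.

In the final state, YX has expectation -1.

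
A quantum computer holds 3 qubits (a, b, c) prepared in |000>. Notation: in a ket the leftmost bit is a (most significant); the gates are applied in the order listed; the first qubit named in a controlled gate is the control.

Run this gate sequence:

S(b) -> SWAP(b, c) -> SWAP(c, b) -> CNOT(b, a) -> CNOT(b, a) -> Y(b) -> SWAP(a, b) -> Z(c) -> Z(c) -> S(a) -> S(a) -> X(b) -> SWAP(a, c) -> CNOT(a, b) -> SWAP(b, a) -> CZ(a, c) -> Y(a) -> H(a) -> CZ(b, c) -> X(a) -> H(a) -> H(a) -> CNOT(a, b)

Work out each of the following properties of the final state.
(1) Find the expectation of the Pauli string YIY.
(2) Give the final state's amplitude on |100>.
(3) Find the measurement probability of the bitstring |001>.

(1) The expectation value of YIY is 0.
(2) The final state's coefficient on |100> equals 0.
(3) Outcome |001> occurs with probability 1/2.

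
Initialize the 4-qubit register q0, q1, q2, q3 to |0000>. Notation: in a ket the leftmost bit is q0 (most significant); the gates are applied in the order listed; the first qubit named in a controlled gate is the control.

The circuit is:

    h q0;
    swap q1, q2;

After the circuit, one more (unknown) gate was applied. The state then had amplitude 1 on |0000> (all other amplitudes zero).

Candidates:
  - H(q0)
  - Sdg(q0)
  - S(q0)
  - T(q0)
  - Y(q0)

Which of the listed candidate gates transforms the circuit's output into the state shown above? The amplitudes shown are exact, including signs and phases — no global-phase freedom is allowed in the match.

The applied gate was H(q0).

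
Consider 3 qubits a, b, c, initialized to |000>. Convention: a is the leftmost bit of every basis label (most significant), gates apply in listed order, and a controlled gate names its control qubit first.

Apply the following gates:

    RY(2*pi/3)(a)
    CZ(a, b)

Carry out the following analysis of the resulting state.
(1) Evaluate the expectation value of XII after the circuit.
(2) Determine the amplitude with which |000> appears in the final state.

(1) The expectation value of XII is sqrt(3)/2.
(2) |000> carries amplitude 1/2 in the final state.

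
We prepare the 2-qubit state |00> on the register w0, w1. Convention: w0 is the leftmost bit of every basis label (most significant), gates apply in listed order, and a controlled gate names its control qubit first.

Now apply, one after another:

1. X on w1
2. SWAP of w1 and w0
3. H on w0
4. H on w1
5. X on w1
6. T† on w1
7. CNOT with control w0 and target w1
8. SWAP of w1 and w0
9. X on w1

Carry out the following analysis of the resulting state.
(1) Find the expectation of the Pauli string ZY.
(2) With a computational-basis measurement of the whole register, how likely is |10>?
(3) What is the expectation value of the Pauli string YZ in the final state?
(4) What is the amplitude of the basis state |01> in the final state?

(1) The observable ZY averages to -sqrt(2)/2.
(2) A full measurement returns |10> with probability 1/4.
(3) The observable YZ averages to sqrt(2)/2.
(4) The final state's coefficient on |01> equals 1/2.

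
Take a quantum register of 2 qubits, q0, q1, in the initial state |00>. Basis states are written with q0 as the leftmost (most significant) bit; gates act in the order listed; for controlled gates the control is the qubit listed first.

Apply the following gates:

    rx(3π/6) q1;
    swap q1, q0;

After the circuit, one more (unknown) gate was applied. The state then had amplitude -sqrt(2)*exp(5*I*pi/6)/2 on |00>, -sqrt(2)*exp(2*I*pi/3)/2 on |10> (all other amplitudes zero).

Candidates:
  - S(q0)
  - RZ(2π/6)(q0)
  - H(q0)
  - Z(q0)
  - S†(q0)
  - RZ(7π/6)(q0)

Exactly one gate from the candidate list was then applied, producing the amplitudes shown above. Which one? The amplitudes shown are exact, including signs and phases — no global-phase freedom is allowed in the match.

It was RZ(2π/6)(q0) that produced the state shown.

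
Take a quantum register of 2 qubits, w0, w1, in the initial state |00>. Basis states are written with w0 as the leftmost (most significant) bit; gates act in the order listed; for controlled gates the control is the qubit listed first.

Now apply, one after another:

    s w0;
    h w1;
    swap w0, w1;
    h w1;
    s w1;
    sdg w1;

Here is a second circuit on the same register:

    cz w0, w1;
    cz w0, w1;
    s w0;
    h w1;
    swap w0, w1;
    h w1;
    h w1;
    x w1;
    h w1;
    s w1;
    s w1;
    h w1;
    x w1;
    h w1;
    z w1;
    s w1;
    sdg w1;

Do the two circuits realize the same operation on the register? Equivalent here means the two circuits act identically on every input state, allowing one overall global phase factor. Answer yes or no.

Yes: on every input state the two circuits agree up to one overall phase factor.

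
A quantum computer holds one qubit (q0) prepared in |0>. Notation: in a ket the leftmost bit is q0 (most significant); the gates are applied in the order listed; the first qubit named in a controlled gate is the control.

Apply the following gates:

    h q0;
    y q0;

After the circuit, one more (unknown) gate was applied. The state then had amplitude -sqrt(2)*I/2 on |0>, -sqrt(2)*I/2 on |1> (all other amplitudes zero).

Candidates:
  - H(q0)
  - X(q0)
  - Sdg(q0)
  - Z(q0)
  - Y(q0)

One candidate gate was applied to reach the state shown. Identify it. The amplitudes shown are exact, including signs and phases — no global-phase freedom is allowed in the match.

It was Z(q0) that produced the state shown.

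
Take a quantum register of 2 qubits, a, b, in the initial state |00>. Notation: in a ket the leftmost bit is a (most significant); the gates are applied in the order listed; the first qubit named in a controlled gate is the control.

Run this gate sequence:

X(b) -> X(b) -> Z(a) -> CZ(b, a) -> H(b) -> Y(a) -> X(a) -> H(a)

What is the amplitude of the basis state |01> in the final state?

The final state's coefficient on |01> equals I/2.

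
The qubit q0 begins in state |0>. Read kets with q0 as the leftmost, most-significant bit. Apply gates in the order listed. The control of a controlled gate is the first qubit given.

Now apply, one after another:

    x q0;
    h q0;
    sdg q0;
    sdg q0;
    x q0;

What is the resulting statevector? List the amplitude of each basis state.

The final amplitudes are sqrt(2)/2 on |0>, sqrt(2)/2 on |1>.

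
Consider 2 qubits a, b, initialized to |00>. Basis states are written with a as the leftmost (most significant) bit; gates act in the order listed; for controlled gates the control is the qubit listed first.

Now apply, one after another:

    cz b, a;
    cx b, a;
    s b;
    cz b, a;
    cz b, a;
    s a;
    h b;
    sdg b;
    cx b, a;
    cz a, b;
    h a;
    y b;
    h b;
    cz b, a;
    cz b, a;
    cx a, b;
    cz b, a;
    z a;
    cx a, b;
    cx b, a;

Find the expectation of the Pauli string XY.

The observable XY averages to -1. Key observation: the block from step 4 through step 5 cancels to the identity and can be dropped.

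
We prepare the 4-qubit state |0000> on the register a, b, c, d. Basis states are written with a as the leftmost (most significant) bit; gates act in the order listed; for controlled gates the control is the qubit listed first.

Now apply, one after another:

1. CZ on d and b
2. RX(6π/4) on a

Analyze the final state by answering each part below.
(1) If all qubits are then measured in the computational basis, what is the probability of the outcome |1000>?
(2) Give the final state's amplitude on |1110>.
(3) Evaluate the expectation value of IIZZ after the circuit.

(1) The probability of measuring |1000> is 1/2.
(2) The amplitude on |1110> is 0.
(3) The expectation value of IIZZ is 1.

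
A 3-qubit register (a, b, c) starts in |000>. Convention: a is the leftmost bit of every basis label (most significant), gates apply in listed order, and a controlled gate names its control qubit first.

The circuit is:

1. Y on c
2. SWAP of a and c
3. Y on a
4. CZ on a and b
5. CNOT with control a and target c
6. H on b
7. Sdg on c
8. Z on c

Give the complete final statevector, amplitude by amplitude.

The final amplitudes are sqrt(2)/2 on |000>, sqrt(2)/2 on |010>, and 0 on every other basis state.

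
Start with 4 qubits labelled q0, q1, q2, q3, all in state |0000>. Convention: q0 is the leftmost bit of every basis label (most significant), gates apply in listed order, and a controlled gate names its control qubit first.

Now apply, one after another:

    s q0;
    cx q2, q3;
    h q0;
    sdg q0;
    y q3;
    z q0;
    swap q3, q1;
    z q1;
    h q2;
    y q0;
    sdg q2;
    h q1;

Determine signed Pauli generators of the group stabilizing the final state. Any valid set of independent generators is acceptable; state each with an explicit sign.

One valid set of independent stabilizer generators is +YIII, -IXII, -IIYI, +IIIZ (any independent generating set of the same group is equally correct).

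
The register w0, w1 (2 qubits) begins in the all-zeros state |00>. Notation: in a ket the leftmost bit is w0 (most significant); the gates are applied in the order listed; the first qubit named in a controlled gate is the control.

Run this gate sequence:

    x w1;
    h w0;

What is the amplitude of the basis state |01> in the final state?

|01> carries amplitude sqrt(2)/2 in the final state.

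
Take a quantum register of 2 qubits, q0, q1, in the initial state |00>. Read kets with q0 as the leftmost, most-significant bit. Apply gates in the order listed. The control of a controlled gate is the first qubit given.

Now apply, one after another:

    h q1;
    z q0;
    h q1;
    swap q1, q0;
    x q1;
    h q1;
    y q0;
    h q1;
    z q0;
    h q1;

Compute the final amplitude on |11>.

|11> carries amplitude sqrt(2)*I/2 in the final state.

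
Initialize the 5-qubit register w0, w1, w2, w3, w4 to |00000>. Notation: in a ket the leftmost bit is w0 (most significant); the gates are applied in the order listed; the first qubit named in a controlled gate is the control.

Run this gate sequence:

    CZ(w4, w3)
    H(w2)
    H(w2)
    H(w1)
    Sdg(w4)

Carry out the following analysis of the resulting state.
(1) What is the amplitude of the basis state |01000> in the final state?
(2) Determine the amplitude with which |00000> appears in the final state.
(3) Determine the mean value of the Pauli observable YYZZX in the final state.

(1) The amplitude on |01000> is sqrt(2)/2. Key observation: gates 2-3 undo each other exactly, leaving only the rest of the circuit to track.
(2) The amplitude on |00000> is sqrt(2)/2.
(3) The expectation value of YYZZX is 0.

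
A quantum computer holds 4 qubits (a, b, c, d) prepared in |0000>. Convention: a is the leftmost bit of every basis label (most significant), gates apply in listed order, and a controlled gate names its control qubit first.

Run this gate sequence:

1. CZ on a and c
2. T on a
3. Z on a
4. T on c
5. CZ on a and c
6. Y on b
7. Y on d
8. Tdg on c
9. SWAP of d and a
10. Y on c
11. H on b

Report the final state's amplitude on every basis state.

The final amplitudes are -sqrt(2)*I/2 on |1010>, sqrt(2)*I/2 on |1110>, and 0 on every other basis state.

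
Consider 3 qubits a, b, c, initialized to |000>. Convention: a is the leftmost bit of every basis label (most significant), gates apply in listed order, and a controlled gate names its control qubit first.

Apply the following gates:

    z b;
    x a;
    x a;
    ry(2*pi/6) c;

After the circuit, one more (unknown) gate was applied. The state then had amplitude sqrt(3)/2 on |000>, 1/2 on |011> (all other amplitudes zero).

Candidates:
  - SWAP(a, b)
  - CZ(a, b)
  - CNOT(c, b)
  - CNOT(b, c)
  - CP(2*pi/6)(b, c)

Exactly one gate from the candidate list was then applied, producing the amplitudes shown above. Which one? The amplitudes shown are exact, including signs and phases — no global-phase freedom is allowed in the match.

The unique candidate consistent with the amplitudes is CNOT(c, b). Key observation: the block from step 2 through step 3 cancels to the identity and can be dropped.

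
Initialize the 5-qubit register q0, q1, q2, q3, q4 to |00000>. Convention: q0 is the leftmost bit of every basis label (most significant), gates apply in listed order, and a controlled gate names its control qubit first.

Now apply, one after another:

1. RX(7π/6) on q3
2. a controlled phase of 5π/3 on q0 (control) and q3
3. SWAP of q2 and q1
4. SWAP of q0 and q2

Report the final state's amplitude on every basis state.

After the circuit, the state carries amplitude -sqrt(6)/4 + sqrt(2)/4 on |00000>, I*(-sqrt(6) - sqrt(2))/4 on |00010>, and 0 on every other basis state.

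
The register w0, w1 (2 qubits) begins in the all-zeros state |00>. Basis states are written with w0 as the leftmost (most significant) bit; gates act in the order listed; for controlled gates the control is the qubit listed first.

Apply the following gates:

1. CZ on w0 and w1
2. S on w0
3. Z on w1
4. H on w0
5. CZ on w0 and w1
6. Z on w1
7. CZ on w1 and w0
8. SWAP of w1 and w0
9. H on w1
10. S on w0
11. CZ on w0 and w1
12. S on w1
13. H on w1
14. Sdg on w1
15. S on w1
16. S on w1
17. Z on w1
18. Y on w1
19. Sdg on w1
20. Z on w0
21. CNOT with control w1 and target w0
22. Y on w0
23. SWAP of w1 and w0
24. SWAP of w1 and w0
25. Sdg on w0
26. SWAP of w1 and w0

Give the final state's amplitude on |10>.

The amplitude on |10> is -sqrt(2)*I/2.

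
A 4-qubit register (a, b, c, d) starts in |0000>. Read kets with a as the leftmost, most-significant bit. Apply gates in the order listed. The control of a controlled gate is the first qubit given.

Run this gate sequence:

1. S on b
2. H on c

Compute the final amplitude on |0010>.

The final state's coefficient on |0010> equals sqrt(2)/2.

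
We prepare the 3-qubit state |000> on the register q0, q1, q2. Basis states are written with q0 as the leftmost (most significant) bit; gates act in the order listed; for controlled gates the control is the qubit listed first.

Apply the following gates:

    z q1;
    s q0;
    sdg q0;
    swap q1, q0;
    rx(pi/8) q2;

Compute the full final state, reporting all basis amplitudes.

The resulting statevector has amplitude cos(pi/16) on |000>, -I*sin(pi/16) on |001>, and 0 on every other basis state. Key observation: steps 2-3 multiply out to the identity, so the circuit reduces to the remaining gates.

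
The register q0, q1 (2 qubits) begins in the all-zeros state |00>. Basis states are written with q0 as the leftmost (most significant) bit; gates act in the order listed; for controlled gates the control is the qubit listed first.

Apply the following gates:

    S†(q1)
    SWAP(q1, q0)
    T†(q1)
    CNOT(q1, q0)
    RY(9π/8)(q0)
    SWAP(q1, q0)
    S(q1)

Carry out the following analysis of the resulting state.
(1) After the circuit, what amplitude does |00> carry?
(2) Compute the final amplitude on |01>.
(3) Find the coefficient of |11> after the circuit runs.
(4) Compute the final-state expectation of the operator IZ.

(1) The amplitude on |00> is -sin(pi/16).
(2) |01> carries amplitude I*cos(pi/16) in the final state.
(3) |11> carries amplitude 0 in the final state.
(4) The observable IZ averages to -sqrt(sqrt(2) + 2)/2.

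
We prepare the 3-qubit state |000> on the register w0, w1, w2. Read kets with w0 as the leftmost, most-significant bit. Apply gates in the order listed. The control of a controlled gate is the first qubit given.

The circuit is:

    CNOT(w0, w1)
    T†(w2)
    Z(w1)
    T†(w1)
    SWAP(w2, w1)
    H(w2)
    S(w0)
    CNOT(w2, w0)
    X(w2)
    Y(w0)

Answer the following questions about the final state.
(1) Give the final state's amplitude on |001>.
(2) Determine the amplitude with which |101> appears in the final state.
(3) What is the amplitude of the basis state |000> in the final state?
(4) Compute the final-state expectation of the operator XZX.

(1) The amplitude on |001> is 0.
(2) |101> carries amplitude sqrt(2)*I/2 in the final state.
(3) |000> carries amplitude -sqrt(2)*I/2 in the final state.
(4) In the final state, XZX has expectation -1.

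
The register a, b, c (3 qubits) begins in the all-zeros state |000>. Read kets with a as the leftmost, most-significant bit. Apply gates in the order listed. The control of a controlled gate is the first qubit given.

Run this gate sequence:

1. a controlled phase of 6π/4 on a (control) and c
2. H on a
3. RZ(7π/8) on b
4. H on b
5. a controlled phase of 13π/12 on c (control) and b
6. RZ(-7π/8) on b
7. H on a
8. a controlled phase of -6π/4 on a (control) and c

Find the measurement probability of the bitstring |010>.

Outcome |010> occurs with probability 1/2.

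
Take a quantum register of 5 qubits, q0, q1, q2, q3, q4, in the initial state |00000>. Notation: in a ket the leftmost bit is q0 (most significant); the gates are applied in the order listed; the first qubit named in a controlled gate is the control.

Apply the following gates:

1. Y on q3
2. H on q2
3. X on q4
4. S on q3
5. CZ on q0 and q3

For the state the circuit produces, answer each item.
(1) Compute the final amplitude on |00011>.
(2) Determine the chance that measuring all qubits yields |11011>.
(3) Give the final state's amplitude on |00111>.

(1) |00011> carries amplitude -sqrt(2)/2 in the final state.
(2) A full measurement returns |11011> with probability 0.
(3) The final state's coefficient on |00111> equals -sqrt(2)/2.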